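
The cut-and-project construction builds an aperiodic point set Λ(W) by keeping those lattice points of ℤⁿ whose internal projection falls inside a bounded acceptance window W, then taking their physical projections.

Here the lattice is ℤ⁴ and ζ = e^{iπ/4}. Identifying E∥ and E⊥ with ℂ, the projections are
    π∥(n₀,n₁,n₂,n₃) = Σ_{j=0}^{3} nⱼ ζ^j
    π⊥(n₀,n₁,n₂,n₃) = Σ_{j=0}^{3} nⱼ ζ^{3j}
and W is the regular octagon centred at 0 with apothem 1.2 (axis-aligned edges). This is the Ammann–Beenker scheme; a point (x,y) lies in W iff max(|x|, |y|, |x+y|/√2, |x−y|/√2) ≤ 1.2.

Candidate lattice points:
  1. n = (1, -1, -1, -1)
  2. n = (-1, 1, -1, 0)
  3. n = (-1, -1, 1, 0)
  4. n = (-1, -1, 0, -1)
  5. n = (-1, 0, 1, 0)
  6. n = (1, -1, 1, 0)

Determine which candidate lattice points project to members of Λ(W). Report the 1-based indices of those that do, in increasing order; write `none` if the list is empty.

1

With ζ = e^{iπ/4} the internal vectors are ζ^0,ζ^3,ζ^6,ζ^9.
#1 (1, -1, -1, -1): internal (1.00000, -0.41421); octagon support 1.00000 vs apothem 1.2 → ∈ W
#2 (-1, 1, -1, 0): internal (-1.70711, 1.70711); octagon support 2.41421 vs apothem 1.2 → ∉ W
#3 (-1, -1, 1, 0): internal (-0.29289, -1.70711); octagon support 1.70711 vs apothem 1.2 → ∉ W
#4 (-1, -1, 0, -1): internal (-1.00000, -1.41421); octagon support 1.70711 vs apothem 1.2 → ∉ W
#5 (-1, 0, 1, 0): internal (-1.00000, -1.00000); octagon support 1.41421 vs apothem 1.2 → ∉ W
#6 (1, -1, 1, 0): internal (1.70711, -1.70711); octagon support 2.41421 vs apothem 1.2 → ∉ W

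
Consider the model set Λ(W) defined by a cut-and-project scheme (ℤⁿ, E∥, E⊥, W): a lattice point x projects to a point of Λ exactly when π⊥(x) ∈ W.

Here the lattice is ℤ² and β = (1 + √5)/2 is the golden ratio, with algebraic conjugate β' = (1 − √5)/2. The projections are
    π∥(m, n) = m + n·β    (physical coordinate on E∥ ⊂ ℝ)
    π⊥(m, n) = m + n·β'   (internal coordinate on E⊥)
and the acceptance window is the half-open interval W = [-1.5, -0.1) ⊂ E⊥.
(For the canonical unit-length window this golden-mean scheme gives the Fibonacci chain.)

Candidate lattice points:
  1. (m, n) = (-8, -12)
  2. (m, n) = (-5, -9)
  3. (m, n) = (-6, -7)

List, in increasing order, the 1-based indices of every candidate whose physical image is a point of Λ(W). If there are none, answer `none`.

1

Numerically β ≈ 1.61803 and β' = −1/β ≈ -0.61803.
#1 (-8,-12): internal coord -8 + (-12)·β' = -0.58359; -0.58359 ∈ [-1.5, -0.1) → IN Λ
#2 (-5,-9): internal coord -5 + (-9)·β' = +0.56231; +0.56231 ∉ [-1.5, -0.1) → out
#3 (-6,-7): internal coord -6 + (-7)·β' = -1.67376; -1.67376 ∉ [-1.5, -0.1) → out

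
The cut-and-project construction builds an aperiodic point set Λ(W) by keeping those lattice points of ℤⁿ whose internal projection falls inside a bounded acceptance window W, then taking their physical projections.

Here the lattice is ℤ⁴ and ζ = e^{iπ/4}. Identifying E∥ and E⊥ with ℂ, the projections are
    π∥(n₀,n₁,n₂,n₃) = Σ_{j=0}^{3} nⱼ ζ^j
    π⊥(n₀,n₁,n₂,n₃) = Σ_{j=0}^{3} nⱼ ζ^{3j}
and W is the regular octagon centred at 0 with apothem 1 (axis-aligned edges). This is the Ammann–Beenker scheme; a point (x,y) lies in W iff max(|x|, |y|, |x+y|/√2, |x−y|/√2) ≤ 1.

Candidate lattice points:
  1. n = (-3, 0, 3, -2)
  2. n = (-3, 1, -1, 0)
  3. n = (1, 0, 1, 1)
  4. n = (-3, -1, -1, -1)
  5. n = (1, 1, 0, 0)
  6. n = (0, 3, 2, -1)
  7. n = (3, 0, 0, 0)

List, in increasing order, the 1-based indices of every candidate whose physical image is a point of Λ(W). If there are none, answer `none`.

5

π⊥(n) = n₀ + n₁ζ³ + n₂ζ⁶ + n₃ζ⁹ where ζ = e^{iπ/4}.
#1 (-3, 0, 3, -2): internal (-4.414214, -4.414214); octagon support 6.242641 vs apothem 1 → ∉ W
#2 (-3, 1, -1, 0): internal (-3.707107, 1.707107); octagon support 3.828427 vs apothem 1 → ∉ W
#3 (1, 0, 1, 1): internal (1.707107, -0.292893); octagon support 1.707107 vs apothem 1 → ∉ W
#4 (-3, -1, -1, -1): internal (-3.000000, -0.414214); octagon support 3.000000 vs apothem 1 → ∉ W
#5 (1, 1, 0, 0): internal (0.292893, 0.707107); octagon support 0.707107 vs apothem 1 → ∈ W
#6 (0, 3, 2, -1): internal (-2.828427, -0.585786); octagon support 2.828427 vs apothem 1 → ∉ W
#7 (3, 0, 0, 0): internal (3.000000, 0.000000); octagon support 3.000000 vs apothem 1 → ∉ W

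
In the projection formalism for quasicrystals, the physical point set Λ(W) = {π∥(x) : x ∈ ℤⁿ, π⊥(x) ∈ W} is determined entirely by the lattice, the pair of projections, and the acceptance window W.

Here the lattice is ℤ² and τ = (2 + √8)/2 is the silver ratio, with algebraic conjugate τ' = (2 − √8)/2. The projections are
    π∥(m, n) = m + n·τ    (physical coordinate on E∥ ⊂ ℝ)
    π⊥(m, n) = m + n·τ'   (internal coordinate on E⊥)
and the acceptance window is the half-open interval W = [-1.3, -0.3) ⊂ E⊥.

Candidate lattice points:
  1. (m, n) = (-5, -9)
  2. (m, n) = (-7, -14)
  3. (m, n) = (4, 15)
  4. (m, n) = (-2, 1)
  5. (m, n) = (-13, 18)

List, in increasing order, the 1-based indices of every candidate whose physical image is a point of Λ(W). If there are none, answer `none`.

1, 2

Compute τ' = (2−√8)/2 = -0.41421, so π⊥(m,n) = m -0.41421·n.
[1] lift (-5,-9): star map gives -1.27208; window check -1.3 ≤ -1.27208 < -0.3 is true → IN Λ
[2] lift (-7,-14): star map gives -1.20101; window check -1.3 ≤ -1.20101 < -0.3 is true → IN Λ
[3] lift (4,15): star map gives -2.21320; window check -1.3 ≤ -2.21320 < -0.3 is false → out
[4] lift (-2,1): star map gives -2.41421; window check -1.3 ≤ -2.41421 < -0.3 is false → out
[5] lift (-13,18): star map gives -20.45584; window check -1.3 ≤ -20.45584 < -0.3 is false → out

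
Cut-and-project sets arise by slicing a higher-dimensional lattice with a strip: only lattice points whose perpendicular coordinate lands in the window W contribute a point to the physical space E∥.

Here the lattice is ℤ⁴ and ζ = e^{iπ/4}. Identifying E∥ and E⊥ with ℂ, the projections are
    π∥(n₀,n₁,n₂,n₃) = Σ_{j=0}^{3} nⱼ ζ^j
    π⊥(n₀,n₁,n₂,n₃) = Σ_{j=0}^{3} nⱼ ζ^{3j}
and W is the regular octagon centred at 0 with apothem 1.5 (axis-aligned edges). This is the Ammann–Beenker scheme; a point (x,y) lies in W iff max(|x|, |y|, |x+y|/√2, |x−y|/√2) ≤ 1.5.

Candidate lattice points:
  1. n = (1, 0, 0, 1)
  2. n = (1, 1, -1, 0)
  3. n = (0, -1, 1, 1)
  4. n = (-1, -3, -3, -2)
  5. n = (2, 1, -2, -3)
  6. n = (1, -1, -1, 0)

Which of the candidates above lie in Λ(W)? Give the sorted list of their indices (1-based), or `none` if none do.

4, 5

With ζ = e^{iπ/4} the internal vectors are ζ^0,ζ^3,ζ^6,ζ^9.
#1 (1, 0, 0, 1): internal (1.70711, 0.70711); octagon support 1.70711 vs apothem 1.5 → ∉ W
#2 (1, 1, -1, 0): internal (0.29289, 1.70711); octagon support 1.70711 vs apothem 1.5 → ∉ W
#3 (0, -1, 1, 1): internal (1.41421, -1.00000); octagon support 1.70711 vs apothem 1.5 → ∉ W
#4 (-1, -3, -3, -2): internal (-0.29289, -0.53553); octagon support 0.58579 vs apothem 1.5 → ∈ W
#5 (2, 1, -2, -3): internal (-0.82843, 0.58579); octagon support 1.00000 vs apothem 1.5 → ∈ W
#6 (1, -1, -1, 0): internal (1.70711, 0.29289); octagon support 1.70711 vs apothem 1.5 → ∉ W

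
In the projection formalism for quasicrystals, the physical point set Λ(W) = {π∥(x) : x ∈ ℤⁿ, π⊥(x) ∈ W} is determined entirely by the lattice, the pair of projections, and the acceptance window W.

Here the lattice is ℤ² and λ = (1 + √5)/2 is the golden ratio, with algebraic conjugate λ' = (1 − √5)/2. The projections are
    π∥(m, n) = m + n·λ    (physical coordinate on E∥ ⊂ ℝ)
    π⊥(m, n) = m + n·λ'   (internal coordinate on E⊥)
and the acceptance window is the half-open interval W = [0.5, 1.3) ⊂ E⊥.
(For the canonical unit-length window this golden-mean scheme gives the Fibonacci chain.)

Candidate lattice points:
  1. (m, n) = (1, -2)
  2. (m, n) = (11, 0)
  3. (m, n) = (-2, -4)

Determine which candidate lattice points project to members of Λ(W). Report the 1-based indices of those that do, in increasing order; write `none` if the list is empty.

none

λ' = (1−√5)/2 ≈ -0.618034.
#1 (1,-2): internal coord 1 + (-2)·λ' = +2.236068; +2.236068 ∉ [0.5, 1.3) → out
#2 (11,0): internal coord 11 + (0)·λ' = +11.000000; +11.000000 ∉ [0.5, 1.3) → out
#3 (-2,-4): internal coord -2 + (-4)·λ' = +0.472136; +0.472136 ∉ [0.5, 1.3) → out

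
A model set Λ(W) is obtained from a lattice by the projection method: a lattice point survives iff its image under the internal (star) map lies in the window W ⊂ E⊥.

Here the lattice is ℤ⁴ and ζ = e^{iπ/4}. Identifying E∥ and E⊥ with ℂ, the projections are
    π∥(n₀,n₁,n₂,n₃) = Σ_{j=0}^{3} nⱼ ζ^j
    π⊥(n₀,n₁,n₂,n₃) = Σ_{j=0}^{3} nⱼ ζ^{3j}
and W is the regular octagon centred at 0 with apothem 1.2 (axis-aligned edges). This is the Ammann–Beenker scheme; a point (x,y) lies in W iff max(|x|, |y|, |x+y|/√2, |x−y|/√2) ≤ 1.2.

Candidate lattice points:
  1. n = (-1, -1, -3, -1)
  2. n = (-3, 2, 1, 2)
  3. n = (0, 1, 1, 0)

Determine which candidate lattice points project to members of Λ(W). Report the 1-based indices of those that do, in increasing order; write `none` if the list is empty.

π⊥(n) = n₀ + n₁ζ³ + n₂ζ⁶ + n₃ζ⁹ where ζ = e^{iπ/4}.
candidate 1: n = (-1, -1, -3, -1) → π⊥ ≈ (-1.0000, +1.5858); max(|x|,|y|,|x±y|/√2) = 1.8284 > 1.2 ⇒ ∉ W
candidate 2: n = (-3, 2, 1, 2) → π⊥ ≈ (-3.0000, +1.8284); max(|x|,|y|,|x±y|/√2) = 3.4142 > 1.2 ⇒ ∉ W
candidate 3: n = (0, 1, 1, 0) → π⊥ ≈ (-0.7071, -0.2929); max(|x|,|y|,|x±y|/√2) = 0.7071 ≤ 1.2 ⇒ ∈ W

3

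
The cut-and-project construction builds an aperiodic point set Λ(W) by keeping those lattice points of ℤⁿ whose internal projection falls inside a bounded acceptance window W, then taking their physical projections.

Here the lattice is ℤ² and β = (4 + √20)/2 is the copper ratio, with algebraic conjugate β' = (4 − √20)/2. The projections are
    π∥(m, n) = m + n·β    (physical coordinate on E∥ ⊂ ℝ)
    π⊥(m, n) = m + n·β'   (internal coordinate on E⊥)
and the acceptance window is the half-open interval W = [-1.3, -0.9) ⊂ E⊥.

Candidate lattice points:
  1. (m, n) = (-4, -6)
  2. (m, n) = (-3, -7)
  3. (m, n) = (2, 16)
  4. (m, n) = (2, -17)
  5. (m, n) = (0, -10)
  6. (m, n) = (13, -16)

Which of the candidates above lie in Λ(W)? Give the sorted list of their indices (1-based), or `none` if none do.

none

Numerically β ≈ 4.23607 and β' = −1/β ≈ -0.23607.
#1 (-4,-6): internal coord -4 + (-6)·β' = -2.58359; -2.58359 ∉ [-1.3, -0.9) → out
#2 (-3,-7): internal coord -3 + (-7)·β' = -1.34752; -1.34752 ∉ [-1.3, -0.9) → out
#3 (2,16): internal coord 2 + (16)·β' = -1.77709; -1.77709 ∉ [-1.3, -0.9) → out
#4 (2,-17): internal coord 2 + (-17)·β' = +6.01316; +6.01316 ∉ [-1.3, -0.9) → out
#5 (0,-10): internal coord 0 + (-10)·β' = +2.36068; +2.36068 ∉ [-1.3, -0.9) → out
#6 (13,-16): internal coord 13 + (-16)·β' = +16.77709; +16.77709 ∉ [-1.3, -0.9) → out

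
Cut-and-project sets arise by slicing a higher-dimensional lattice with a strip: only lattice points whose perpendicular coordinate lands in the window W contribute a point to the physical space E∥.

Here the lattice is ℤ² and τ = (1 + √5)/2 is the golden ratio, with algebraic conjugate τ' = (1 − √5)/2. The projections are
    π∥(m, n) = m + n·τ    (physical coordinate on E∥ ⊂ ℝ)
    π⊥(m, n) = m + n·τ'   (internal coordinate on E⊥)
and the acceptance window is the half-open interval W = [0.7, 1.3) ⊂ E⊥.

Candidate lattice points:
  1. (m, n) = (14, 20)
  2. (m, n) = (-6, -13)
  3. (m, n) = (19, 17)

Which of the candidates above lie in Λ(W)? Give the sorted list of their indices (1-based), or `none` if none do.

none

Numerically τ ≈ 1.61803 and τ' = −1/τ ≈ -0.61803.
#1 (14,20): internal coord 14 + (20)·τ' = +1.63932; +1.63932 ∉ [0.7, 1.3) → out
#2 (-6,-13): internal coord -6 + (-13)·τ' = +2.03444; +2.03444 ∉ [0.7, 1.3) → out
#3 (19,17): internal coord 19 + (17)·τ' = +8.49342; +8.49342 ∉ [0.7, 1.3) → out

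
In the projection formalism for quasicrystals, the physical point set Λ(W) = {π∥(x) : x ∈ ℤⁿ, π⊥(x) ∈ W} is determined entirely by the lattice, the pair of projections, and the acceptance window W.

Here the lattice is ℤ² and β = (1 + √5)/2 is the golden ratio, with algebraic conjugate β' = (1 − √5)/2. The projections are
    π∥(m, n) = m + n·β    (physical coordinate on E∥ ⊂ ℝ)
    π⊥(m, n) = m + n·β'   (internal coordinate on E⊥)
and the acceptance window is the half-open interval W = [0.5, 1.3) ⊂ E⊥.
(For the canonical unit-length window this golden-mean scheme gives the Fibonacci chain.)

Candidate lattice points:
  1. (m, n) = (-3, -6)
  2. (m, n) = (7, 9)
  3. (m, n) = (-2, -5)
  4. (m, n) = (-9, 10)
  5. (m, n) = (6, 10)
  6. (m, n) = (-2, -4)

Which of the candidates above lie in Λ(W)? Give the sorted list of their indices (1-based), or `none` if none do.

1, 3

β' = (1−√5)/2 ≈ -0.618034.
candidate 1: (m,n)=(-3,-6) → π∥ = -3-6·β ≈ -12.708204, π⊥ = -3-6·β' ≈ 0.708204 ∈ [0.5, 1.3) ⇒ IN Λ
candidate 2: (m,n)=(7,9) → π∥ = 7+9·β ≈ 21.562306, π⊥ = 7+9·β' ≈ 1.437694 ∉ [0.5, 1.3) ⇒ out
candidate 3: (m,n)=(-2,-5) → π∥ = -2-5·β ≈ -10.090170, π⊥ = -2-5·β' ≈ 1.090170 ∈ [0.5, 1.3) ⇒ IN Λ
candidate 4: (m,n)=(-9,10) → π∥ = -9+10·β ≈ 7.180340, π⊥ = -9+10·β' ≈ -15.180340 ∉ [0.5, 1.3) ⇒ out
candidate 5: (m,n)=(6,10) → π∥ = 6+10·β ≈ 22.180340, π⊥ = 6+10·β' ≈ -0.180340 ∉ [0.5, 1.3) ⇒ out
candidate 6: (m,n)=(-2,-4) → π∥ = -2-4·β ≈ -8.472136, π⊥ = -2-4·β' ≈ 0.472136 ∉ [0.5, 1.3) ⇒ out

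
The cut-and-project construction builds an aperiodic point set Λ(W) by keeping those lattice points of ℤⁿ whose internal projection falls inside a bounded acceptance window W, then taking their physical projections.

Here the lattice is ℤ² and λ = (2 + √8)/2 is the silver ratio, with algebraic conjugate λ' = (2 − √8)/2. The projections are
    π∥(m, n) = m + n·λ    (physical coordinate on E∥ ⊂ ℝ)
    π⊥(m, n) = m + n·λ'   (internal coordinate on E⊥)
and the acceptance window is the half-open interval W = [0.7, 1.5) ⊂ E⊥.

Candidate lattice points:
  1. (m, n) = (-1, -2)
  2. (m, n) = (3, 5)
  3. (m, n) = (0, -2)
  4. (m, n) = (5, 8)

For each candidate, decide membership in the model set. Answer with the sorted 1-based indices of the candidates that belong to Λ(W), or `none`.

Compute λ' = (2−√8)/2 = -0.41421, so π⊥(m,n) = m -0.41421·n.
candidate 1: (m,n)=(-1,-2) → π∥ = -1-2·λ ≈ -5.82843, π⊥ = -1-2·λ' ≈ -0.17157 ∉ [0.7, 1.5) ⇒ out
candidate 2: (m,n)=(3,5) → π∥ = 3+5·λ ≈ 15.07107, π⊥ = 3+5·λ' ≈ 0.92893 ∈ [0.7, 1.5) ⇒ IN Λ
candidate 3: (m,n)=(0,-2) → π∥ = 0-2·λ ≈ -4.82843, π⊥ = 0-2·λ' ≈ 0.82843 ∈ [0.7, 1.5) ⇒ IN Λ
candidate 4: (m,n)=(5,8) → π∥ = 5+8·λ ≈ 24.31371, π⊥ = 5+8·λ' ≈ 1.68629 ∉ [0.7, 1.5) ⇒ out

2, 3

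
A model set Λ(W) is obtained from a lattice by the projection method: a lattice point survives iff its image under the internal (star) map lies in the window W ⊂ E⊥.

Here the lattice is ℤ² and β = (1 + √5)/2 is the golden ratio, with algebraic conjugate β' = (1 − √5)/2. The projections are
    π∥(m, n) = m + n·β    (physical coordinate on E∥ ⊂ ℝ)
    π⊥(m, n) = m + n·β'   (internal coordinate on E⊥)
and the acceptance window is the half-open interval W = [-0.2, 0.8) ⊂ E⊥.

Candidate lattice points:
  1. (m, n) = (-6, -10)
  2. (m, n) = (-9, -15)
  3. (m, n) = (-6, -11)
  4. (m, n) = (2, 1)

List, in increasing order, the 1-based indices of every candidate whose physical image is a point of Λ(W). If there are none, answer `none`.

1, 2, 3

Numerically β ≈ 1.61803 and β' = −1/β ≈ -0.61803.
#1 (-6,-10): internal coord -6 + (-10)·β' = +0.18034; +0.18034 ∈ [-0.2, 0.8) → IN Λ
#2 (-9,-15): internal coord -9 + (-15)·β' = +0.27051; +0.27051 ∈ [-0.2, 0.8) → IN Λ
#3 (-6,-11): internal coord -6 + (-11)·β' = +0.79837; +0.79837 ∈ [-0.2, 0.8) → IN Λ
#4 (2,1): internal coord 2 + (1)·β' = +1.38197; +1.38197 ∉ [-0.2, 0.8) → out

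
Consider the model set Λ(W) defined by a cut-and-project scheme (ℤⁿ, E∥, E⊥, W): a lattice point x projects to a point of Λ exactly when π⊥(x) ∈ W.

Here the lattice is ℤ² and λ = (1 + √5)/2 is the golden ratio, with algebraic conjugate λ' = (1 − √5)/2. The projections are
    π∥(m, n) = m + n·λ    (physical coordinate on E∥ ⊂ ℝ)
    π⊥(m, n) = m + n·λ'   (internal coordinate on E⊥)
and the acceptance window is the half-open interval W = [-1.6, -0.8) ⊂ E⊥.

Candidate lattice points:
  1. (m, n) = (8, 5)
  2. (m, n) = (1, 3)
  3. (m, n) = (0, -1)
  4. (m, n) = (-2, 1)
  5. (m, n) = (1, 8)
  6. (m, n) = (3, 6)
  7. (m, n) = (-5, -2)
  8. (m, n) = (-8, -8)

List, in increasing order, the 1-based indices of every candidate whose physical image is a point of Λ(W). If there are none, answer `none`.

Numerically λ ≈ 1.618034 and λ' = −1/λ ≈ -0.618034.
[1] lift (8,5): star map gives 4.909830; window check -1.6 ≤ 4.909830 < -0.8 is false → out
[2] lift (1,3): star map gives -0.854102; window check -1.6 ≤ -0.854102 < -0.8 is true → IN Λ
[3] lift (0,-1): star map gives 0.618034; window check -1.6 ≤ 0.618034 < -0.8 is false → out
[4] lift (-2,1): star map gives -2.618034; window check -1.6 ≤ -2.618034 < -0.8 is false → out
[5] lift (1,8): star map gives -3.944272; window check -1.6 ≤ -3.944272 < -0.8 is false → out
[6] lift (3,6): star map gives -0.708204; window check -1.6 ≤ -0.708204 < -0.8 is false → out
[7] lift (-5,-2): star map gives -3.763932; window check -1.6 ≤ -3.763932 < -0.8 is false → out
[8] lift (-8,-8): star map gives -3.055728; window check -1.6 ≤ -3.055728 < -0.8 is false → out

2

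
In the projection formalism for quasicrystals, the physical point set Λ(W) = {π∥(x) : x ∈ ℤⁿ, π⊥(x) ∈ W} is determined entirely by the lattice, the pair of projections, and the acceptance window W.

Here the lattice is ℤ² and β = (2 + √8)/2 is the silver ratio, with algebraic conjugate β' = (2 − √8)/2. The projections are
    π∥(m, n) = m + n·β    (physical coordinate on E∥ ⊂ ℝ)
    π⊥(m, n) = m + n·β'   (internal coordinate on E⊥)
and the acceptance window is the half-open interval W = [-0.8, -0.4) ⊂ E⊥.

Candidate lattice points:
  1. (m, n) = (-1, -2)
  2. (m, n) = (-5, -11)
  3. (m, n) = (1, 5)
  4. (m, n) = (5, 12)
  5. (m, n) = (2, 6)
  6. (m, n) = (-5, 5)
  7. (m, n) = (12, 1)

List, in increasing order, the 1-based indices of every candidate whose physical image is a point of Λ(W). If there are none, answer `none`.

2, 5

Compute β' = (2−√8)/2 = -0.41421, so π⊥(m,n) = m -0.41421·n.
#1 (-1,-2): internal coord -1 + (-2)·β' = -0.17157; -0.17157 ∉ [-0.8, -0.4) → out
#2 (-5,-11): internal coord -5 + (-11)·β' = -0.44365; -0.44365 ∈ [-0.8, -0.4) → IN Λ
#3 (1,5): internal coord 1 + (5)·β' = -1.07107; -1.07107 ∉ [-0.8, -0.4) → out
#4 (5,12): internal coord 5 + (12)·β' = +0.02944; +0.02944 ∉ [-0.8, -0.4) → out
#5 (2,6): internal coord 2 + (6)·β' = -0.48528; -0.48528 ∈ [-0.8, -0.4) → IN Λ
#6 (-5,5): internal coord -5 + (5)·β' = -7.07107; -7.07107 ∉ [-0.8, -0.4) → out
#7 (12,1): internal coord 12 + (1)·β' = +11.58579; +11.58579 ∉ [-0.8, -0.4) → out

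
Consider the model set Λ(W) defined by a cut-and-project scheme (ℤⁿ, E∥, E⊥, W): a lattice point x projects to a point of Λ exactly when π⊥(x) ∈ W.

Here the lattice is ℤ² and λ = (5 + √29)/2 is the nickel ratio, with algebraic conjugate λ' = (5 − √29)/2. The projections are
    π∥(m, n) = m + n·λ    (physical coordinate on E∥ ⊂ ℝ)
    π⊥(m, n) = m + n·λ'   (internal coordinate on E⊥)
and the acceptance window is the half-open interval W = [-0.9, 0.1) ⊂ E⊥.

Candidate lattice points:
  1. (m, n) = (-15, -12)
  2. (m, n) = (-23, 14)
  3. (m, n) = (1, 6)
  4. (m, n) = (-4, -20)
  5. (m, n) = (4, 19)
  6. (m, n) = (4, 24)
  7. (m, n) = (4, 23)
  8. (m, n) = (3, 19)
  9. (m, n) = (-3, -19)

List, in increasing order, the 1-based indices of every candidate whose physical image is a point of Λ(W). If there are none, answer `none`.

λ' = (5−√29)/2 ≈ -0.19258.
[1] lift (-15,-12): star map gives -12.68901; window check -0.9 ≤ -12.68901 < 0.1 is false → out
[2] lift (-23,14): star map gives -25.69615; window check -0.9 ≤ -25.69615 < 0.1 is false → out
[3] lift (1,6): star map gives -0.15549; window check -0.9 ≤ -0.15549 < 0.1 is true → IN Λ
[4] lift (-4,-20): star map gives -0.14835; window check -0.9 ≤ -0.14835 < 0.1 is true → IN Λ
[5] lift (4,19): star map gives 0.34093; window check -0.9 ≤ 0.34093 < 0.1 is false → out
[6] lift (4,24): star map gives -0.62198; window check -0.9 ≤ -0.62198 < 0.1 is true → IN Λ
[7] lift (4,23): star map gives -0.42940; window check -0.9 ≤ -0.42940 < 0.1 is true → IN Λ
[8] lift (3,19): star map gives -0.65907; window check -0.9 ≤ -0.65907 < 0.1 is true → IN Λ
[9] lift (-3,-19): star map gives 0.65907; window check -0.9 ≤ 0.65907 < 0.1 is false → out

3, 4, 6, 7, 8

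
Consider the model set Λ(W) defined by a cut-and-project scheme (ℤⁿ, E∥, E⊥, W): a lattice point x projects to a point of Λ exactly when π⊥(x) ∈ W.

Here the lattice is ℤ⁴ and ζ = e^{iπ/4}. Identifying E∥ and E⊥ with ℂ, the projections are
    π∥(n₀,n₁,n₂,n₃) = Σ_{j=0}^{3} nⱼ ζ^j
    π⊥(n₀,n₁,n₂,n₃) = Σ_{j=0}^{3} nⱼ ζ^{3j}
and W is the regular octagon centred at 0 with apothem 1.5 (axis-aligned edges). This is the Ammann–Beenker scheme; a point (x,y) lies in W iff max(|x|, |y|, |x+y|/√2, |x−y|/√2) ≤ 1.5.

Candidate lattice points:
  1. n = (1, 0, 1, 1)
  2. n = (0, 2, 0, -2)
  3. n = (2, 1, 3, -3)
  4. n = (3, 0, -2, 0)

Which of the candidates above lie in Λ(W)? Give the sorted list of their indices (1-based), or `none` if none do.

none

With ζ = e^{iπ/4} the internal vectors are ζ^0,ζ^3,ζ^6,ζ^9.
#1 (1, 0, 1, 1): internal (1.7071, -0.2929); octagon support 1.7071 vs apothem 1.5 → ∉ W
#2 (0, 2, 0, -2): internal (-2.8284, 0.0000); octagon support 2.8284 vs apothem 1.5 → ∉ W
#3 (2, 1, 3, -3): internal (-0.8284, -4.4142); octagon support 4.4142 vs apothem 1.5 → ∉ W
#4 (3, 0, -2, 0): internal (3.0000, 2.0000); octagon support 3.5355 vs apothem 1.5 → ∉ W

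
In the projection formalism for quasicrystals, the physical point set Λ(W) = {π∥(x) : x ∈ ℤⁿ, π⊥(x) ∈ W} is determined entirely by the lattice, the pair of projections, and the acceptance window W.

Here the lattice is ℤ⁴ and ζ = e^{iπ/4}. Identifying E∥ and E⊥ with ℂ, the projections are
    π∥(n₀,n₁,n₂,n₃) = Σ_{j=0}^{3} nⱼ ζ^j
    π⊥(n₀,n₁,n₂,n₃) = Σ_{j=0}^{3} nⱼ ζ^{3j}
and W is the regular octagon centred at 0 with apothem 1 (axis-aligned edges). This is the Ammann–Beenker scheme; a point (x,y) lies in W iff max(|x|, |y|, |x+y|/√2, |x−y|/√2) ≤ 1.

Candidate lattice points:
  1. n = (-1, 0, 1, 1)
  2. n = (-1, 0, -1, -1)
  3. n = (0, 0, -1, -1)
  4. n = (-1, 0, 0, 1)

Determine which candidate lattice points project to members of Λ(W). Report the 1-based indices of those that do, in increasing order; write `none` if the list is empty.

Internal map: ζ^{3j} for j=0..3 gives (1,0), (−√2/2,√2/2), (0,−1), (√2/2,√2/2).
candidate 1: n = (-1, 0, 1, 1) → π⊥ ≈ (-0.29289, -0.29289); max(|x|,|y|,|x±y|/√2) = 0.41421 ≤ 1 ⇒ ∈ W
candidate 2: n = (-1, 0, -1, -1) → π⊥ ≈ (-1.70711, +0.29289); max(|x|,|y|,|x±y|/√2) = 1.70711 > 1 ⇒ ∉ W
candidate 3: n = (0, 0, -1, -1) → π⊥ ≈ (-0.70711, +0.29289); max(|x|,|y|,|x±y|/√2) = 0.70711 ≤ 1 ⇒ ∈ W
candidate 4: n = (-1, 0, 0, 1) → π⊥ ≈ (-0.29289, +0.70711); max(|x|,|y|,|x±y|/√2) = 0.70711 ≤ 1 ⇒ ∈ W

1, 3, 4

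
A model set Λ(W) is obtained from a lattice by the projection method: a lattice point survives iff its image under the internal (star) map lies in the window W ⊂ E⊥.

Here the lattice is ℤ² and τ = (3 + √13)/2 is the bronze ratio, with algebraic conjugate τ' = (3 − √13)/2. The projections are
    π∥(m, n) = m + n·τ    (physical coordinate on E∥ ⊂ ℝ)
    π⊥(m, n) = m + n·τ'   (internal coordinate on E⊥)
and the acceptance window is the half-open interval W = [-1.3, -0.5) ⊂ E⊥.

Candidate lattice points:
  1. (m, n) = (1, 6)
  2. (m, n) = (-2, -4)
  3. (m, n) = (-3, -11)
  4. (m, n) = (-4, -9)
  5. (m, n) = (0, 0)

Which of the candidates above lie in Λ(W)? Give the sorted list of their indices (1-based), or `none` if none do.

Compute τ' = (3−√13)/2 = -0.30278, so π⊥(m,n) = m -0.30278·n.
candidate 1: (m,n)=(1,6) → π∥ = 1+6·τ ≈ 20.81665, π⊥ = 1+6·τ' ≈ -0.81665 ∈ [-1.3, -0.5) ⇒ IN Λ
candidate 2: (m,n)=(-2,-4) → π∥ = -2-4·τ ≈ -15.21110, π⊥ = -2-4·τ' ≈ -0.78890 ∈ [-1.3, -0.5) ⇒ IN Λ
candidate 3: (m,n)=(-3,-11) → π∥ = -3-11·τ ≈ -39.33053, π⊥ = -3-11·τ' ≈ 0.33053 ∉ [-1.3, -0.5) ⇒ out
candidate 4: (m,n)=(-4,-9) → π∥ = -4-9·τ ≈ -33.72498, π⊥ = -4-9·τ' ≈ -1.27502 ∈ [-1.3, -0.5) ⇒ IN Λ
candidate 5: (m,n)=(0,0) → π∥ = 0+0·τ ≈ 0.00000, π⊥ = 0+0·τ' ≈ 0.00000 ∉ [-1.3, -0.5) ⇒ out

1, 2, 4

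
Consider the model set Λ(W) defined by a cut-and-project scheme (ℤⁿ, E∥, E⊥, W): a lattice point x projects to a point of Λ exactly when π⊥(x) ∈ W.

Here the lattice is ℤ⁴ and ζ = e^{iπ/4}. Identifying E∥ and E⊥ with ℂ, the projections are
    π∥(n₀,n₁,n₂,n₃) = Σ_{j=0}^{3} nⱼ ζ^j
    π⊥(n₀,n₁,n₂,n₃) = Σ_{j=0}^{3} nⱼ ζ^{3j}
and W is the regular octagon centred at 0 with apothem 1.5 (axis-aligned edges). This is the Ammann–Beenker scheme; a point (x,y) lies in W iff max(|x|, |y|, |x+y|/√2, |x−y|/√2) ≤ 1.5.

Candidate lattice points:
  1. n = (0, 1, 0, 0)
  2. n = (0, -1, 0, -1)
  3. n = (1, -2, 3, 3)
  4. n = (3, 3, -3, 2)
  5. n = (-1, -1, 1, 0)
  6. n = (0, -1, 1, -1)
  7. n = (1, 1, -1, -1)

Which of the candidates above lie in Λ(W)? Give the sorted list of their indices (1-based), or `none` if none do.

π⊥(n) = n₀ + n₁ζ³ + n₂ζ⁶ + n₃ζ⁹ where ζ = e^{iπ/4}.
candidate 1: n = (0, 1, 0, 0) → π⊥ ≈ (-0.707107, +0.707107); max(|x|,|y|,|x±y|/√2) = 1.000000 ≤ 1.5 ⇒ ∈ W
candidate 2: n = (0, -1, 0, -1) → π⊥ ≈ (+0.000000, -1.414214); max(|x|,|y|,|x±y|/√2) = 1.414214 ≤ 1.5 ⇒ ∈ W
candidate 3: n = (1, -2, 3, 3) → π⊥ ≈ (+4.535534, -2.292893); max(|x|,|y|,|x±y|/√2) = 4.828427 > 1.5 ⇒ ∉ W
candidate 4: n = (3, 3, -3, 2) → π⊥ ≈ (+2.292893, +6.535534); max(|x|,|y|,|x±y|/√2) = 6.535534 > 1.5 ⇒ ∉ W
candidate 5: n = (-1, -1, 1, 0) → π⊥ ≈ (-0.292893, -1.707107); max(|x|,|y|,|x±y|/√2) = 1.707107 > 1.5 ⇒ ∉ W
candidate 6: n = (0, -1, 1, -1) → π⊥ ≈ (+0.000000, -2.414214); max(|x|,|y|,|x±y|/√2) = 2.414214 > 1.5 ⇒ ∉ W
candidate 7: n = (1, 1, -1, -1) → π⊥ ≈ (-0.414214, +1.000000); max(|x|,|y|,|x±y|/√2) = 1.000000 ≤ 1.5 ⇒ ∈ W

1, 2, 7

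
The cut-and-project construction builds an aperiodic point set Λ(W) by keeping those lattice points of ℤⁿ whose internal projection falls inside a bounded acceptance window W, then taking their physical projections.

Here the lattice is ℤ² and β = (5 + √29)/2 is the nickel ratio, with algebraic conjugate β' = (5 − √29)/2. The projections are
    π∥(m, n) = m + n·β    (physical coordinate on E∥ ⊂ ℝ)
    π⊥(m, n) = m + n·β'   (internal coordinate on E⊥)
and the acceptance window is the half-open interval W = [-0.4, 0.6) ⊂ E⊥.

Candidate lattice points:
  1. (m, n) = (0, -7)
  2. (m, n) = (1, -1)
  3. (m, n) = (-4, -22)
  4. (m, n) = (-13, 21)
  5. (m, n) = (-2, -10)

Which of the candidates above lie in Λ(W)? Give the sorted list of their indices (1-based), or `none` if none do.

3, 5

Compute β' = (5−√29)/2 = -0.1926, so π⊥(m,n) = m -0.1926·n.
[1] lift (0,-7): star map gives 1.3481; window check -0.4 ≤ 1.3481 < 0.6 is false → out
[2] lift (1,-1): star map gives 1.1926; window check -0.4 ≤ 1.1926 < 0.6 is false → out
[3] lift (-4,-22): star map gives 0.2368; window check -0.4 ≤ 0.2368 < 0.6 is true → IN Λ
[4] lift (-13,21): star map gives -17.0442; window check -0.4 ≤ -17.0442 < 0.6 is false → out
[5] lift (-2,-10): star map gives -0.0742; window check -0.4 ≤ -0.0742 < 0.6 is true → IN Λ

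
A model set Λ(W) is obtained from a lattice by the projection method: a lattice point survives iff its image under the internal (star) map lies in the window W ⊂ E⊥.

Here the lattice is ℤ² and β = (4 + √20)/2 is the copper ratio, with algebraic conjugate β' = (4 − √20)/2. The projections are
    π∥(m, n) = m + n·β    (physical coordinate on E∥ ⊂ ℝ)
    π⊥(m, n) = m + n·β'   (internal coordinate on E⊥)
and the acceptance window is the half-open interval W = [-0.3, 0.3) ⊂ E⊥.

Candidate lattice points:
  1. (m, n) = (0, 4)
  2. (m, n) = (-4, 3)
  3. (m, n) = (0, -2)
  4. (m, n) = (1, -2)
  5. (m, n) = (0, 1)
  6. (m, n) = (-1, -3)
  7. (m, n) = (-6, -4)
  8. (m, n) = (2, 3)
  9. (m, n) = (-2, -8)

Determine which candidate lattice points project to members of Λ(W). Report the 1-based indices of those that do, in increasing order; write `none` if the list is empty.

5, 6, 9

Compute β' = (4−√20)/2 = -0.2361, so π⊥(m,n) = m -0.2361·n.
#1 (0,4): internal coord 0 + (4)·β' = -0.9443; -0.9443 ∉ [-0.3, 0.3) → out
#2 (-4,3): internal coord -4 + (3)·β' = -4.7082; -4.7082 ∉ [-0.3, 0.3) → out
#3 (0,-2): internal coord 0 + (-2)·β' = +0.4721; +0.4721 ∉ [-0.3, 0.3) → out
#4 (1,-2): internal coord 1 + (-2)·β' = +1.4721; +1.4721 ∉ [-0.3, 0.3) → out
#5 (0,1): internal coord 0 + (1)·β' = -0.2361; -0.2361 ∈ [-0.3, 0.3) → IN Λ
#6 (-1,-3): internal coord -1 + (-3)·β' = -0.2918; -0.2918 ∈ [-0.3, 0.3) → IN Λ
#7 (-6,-4): internal coord -6 + (-4)·β' = -5.0557; -5.0557 ∉ [-0.3, 0.3) → out
#8 (2,3): internal coord 2 + (3)·β' = +1.2918; +1.2918 ∉ [-0.3, 0.3) → out
#9 (-2,-8): internal coord -2 + (-8)·β' = -0.1115; -0.1115 ∈ [-0.3, 0.3) → IN Λ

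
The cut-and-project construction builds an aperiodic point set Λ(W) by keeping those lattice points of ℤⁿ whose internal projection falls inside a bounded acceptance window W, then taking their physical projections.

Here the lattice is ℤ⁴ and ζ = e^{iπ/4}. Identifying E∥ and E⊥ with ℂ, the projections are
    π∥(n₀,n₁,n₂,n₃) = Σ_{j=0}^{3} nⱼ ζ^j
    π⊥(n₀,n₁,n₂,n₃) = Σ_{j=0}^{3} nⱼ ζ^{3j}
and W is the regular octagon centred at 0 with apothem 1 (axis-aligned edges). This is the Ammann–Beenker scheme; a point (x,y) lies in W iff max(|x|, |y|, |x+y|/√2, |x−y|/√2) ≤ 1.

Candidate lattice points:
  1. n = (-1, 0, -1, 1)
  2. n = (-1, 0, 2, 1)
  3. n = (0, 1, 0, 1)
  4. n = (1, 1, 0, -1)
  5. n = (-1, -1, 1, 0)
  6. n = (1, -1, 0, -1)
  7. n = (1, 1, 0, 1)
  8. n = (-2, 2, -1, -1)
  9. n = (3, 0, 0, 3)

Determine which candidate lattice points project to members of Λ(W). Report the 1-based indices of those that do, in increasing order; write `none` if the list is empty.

With ζ = e^{iπ/4} the internal vectors are ζ^0,ζ^3,ζ^6,ζ^9.
candidate 1: n = (-1, 0, -1, 1) → π⊥ ≈ (-0.29289, +1.70711); max(|x|,|y|,|x±y|/√2) = 1.70711 > 1 ⇒ ∉ W
candidate 2: n = (-1, 0, 2, 1) → π⊥ ≈ (-0.29289, -1.29289); max(|x|,|y|,|x±y|/√2) = 1.29289 > 1 ⇒ ∉ W
candidate 3: n = (0, 1, 0, 1) → π⊥ ≈ (+0.00000, +1.41421); max(|x|,|y|,|x±y|/√2) = 1.41421 > 1 ⇒ ∉ W
candidate 4: n = (1, 1, 0, -1) → π⊥ ≈ (-0.41421, +0.00000); max(|x|,|y|,|x±y|/√2) = 0.41421 ≤ 1 ⇒ ∈ W
candidate 5: n = (-1, -1, 1, 0) → π⊥ ≈ (-0.29289, -1.70711); max(|x|,|y|,|x±y|/√2) = 1.70711 > 1 ⇒ ∉ W
candidate 6: n = (1, -1, 0, -1) → π⊥ ≈ (+1.00000, -1.41421); max(|x|,|y|,|x±y|/√2) = 1.70711 > 1 ⇒ ∉ W
candidate 7: n = (1, 1, 0, 1) → π⊥ ≈ (+1.00000, +1.41421); max(|x|,|y|,|x±y|/√2) = 1.70711 > 1 ⇒ ∉ W
candidate 8: n = (-2, 2, -1, -1) → π⊥ ≈ (-4.12132, +1.70711); max(|x|,|y|,|x±y|/√2) = 4.12132 > 1 ⇒ ∉ W
candidate 9: n = (3, 0, 0, 3) → π⊥ ≈ (+5.12132, +2.12132); max(|x|,|y|,|x±y|/√2) = 5.12132 > 1 ⇒ ∉ W

4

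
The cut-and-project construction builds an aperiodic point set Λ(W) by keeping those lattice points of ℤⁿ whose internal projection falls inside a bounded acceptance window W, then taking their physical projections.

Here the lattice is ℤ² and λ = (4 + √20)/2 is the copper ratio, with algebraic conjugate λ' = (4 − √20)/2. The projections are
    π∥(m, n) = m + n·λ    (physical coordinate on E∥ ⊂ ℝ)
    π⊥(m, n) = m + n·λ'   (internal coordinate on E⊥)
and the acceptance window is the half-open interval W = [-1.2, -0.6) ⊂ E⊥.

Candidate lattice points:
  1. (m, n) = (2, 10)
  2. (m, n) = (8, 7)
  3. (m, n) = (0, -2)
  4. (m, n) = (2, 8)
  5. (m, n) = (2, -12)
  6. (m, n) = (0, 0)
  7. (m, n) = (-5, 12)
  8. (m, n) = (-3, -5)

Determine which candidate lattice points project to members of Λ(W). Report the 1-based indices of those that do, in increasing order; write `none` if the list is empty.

none

Compute λ' = (4−√20)/2 = -0.2361, so π⊥(m,n) = m -0.2361·n.
candidate 1: (m,n)=(2,10) → π∥ = 2+10·λ ≈ 44.3607, π⊥ = 2+10·λ' ≈ -0.3607 ∉ [-1.2, -0.6) ⇒ out
candidate 2: (m,n)=(8,7) → π∥ = 8+7·λ ≈ 37.6525, π⊥ = 8+7·λ' ≈ 6.3475 ∉ [-1.2, -0.6) ⇒ out
candidate 3: (m,n)=(0,-2) → π∥ = 0-2·λ ≈ -8.4721, π⊥ = 0-2·λ' ≈ 0.4721 ∉ [-1.2, -0.6) ⇒ out
candidate 4: (m,n)=(2,8) → π∥ = 2+8·λ ≈ 35.8885, π⊥ = 2+8·λ' ≈ 0.1115 ∉ [-1.2, -0.6) ⇒ out
candidate 5: (m,n)=(2,-12) → π∥ = 2-12·λ ≈ -48.8328, π⊥ = 2-12·λ' ≈ 4.8328 ∉ [-1.2, -0.6) ⇒ out
candidate 6: (m,n)=(0,0) → π∥ = 0+0·λ ≈ 0.0000, π⊥ = 0+0·λ' ≈ 0.0000 ∉ [-1.2, -0.6) ⇒ out
candidate 7: (m,n)=(-5,12) → π∥ = -5+12·λ ≈ 45.8328, π⊥ = -5+12·λ' ≈ -7.8328 ∉ [-1.2, -0.6) ⇒ out
candidate 8: (m,n)=(-3,-5) → π∥ = -3-5·λ ≈ -24.1803, π⊥ = -3-5·λ' ≈ -1.8197 ∉ [-1.2, -0.6) ⇒ out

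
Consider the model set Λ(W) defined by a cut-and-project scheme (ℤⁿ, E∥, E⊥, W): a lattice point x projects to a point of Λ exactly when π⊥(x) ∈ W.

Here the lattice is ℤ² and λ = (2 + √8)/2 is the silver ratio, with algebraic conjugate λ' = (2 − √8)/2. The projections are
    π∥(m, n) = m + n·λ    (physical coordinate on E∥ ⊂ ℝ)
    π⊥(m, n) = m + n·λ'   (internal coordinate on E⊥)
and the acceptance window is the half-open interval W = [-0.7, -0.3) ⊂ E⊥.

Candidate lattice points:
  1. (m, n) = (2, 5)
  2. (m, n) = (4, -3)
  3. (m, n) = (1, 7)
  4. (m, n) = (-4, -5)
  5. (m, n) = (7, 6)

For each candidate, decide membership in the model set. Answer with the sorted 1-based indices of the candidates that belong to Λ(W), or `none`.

λ' = (2−√8)/2 ≈ -0.4142.
#1 (2,5): internal coord 2 + (5)·λ' = -0.0711; -0.0711 ∉ [-0.7, -0.3) → out
#2 (4,-3): internal coord 4 + (-3)·λ' = +5.2426; +5.2426 ∉ [-0.7, -0.3) → out
#3 (1,7): internal coord 1 + (7)·λ' = -1.8995; -1.8995 ∉ [-0.7, -0.3) → out
#4 (-4,-5): internal coord -4 + (-5)·λ' = -1.9289; -1.9289 ∉ [-0.7, -0.3) → out
#5 (7,6): internal coord 7 + (6)·λ' = +4.5147; +4.5147 ∉ [-0.7, -0.3) → out

none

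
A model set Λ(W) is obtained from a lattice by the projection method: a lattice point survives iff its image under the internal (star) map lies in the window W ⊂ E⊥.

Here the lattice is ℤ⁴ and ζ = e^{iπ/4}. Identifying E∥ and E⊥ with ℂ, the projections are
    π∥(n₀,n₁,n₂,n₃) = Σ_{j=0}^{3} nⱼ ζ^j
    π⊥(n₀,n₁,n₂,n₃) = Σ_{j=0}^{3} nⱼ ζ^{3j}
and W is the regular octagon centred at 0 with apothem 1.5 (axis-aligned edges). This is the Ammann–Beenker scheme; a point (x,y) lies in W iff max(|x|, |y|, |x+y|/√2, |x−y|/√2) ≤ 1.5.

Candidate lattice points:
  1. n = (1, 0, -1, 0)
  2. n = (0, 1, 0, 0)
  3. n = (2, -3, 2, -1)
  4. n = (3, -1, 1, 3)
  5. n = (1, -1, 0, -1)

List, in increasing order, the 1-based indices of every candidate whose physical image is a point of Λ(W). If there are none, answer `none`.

1, 2

With ζ = e^{iπ/4} the internal vectors are ζ^0,ζ^3,ζ^6,ζ^9.
#1 (1, 0, -1, 0): internal (1.00000, 1.00000); octagon support 1.41421 vs apothem 1.5 → ∈ W
#2 (0, 1, 0, 0): internal (-0.70711, 0.70711); octagon support 1.00000 vs apothem 1.5 → ∈ W
#3 (2, -3, 2, -1): internal (3.41421, -4.82843); octagon support 5.82843 vs apothem 1.5 → ∉ W
#4 (3, -1, 1, 3): internal (5.82843, 0.41421); octagon support 5.82843 vs apothem 1.5 → ∉ W
#5 (1, -1, 0, -1): internal (1.00000, -1.41421); octagon support 1.70711 vs apothem 1.5 → ∉ W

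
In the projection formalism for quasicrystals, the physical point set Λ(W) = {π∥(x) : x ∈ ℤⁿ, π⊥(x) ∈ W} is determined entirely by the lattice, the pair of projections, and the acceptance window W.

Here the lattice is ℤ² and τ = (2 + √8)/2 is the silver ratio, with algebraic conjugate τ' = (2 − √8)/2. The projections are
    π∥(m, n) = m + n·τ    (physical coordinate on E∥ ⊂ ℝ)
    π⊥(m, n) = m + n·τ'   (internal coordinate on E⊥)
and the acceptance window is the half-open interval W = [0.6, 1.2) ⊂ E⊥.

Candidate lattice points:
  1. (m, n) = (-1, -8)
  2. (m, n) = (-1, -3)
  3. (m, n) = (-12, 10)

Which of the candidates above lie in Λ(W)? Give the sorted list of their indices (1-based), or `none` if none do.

Compute τ' = (2−√8)/2 = -0.4142, so π⊥(m,n) = m -0.4142·n.
#1 (-1,-8): internal coord -1 + (-8)·τ' = +2.3137; +2.3137 ∉ [0.6, 1.2) → out
#2 (-1,-3): internal coord -1 + (-3)·τ' = +0.2426; +0.2426 ∉ [0.6, 1.2) → out
#3 (-12,10): internal coord -12 + (10)·τ' = -16.1421; -16.1421 ∉ [0.6, 1.2) → out

none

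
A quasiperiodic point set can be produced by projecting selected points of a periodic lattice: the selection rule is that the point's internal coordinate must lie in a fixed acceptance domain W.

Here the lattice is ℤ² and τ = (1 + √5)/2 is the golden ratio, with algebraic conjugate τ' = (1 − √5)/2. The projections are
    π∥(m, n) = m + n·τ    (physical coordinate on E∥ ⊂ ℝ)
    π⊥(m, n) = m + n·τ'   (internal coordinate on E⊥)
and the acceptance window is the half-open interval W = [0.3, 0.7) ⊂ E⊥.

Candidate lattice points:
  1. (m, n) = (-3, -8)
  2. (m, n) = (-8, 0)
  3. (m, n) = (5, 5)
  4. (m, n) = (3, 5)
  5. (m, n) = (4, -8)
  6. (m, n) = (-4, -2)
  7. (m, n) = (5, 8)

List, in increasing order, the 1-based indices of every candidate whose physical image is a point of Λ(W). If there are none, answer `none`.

none

τ' = (1−√5)/2 ≈ -0.61803.
candidate 1: (m,n)=(-3,-8) → π∥ = -3-8·τ ≈ -15.94427, π⊥ = -3-8·τ' ≈ 1.94427 ∉ [0.3, 0.7) ⇒ out
candidate 2: (m,n)=(-8,0) → π∥ = -8+0·τ ≈ -8.00000, π⊥ = -8+0·τ' ≈ -8.00000 ∉ [0.3, 0.7) ⇒ out
candidate 3: (m,n)=(5,5) → π∥ = 5+5·τ ≈ 13.09017, π⊥ = 5+5·τ' ≈ 1.90983 ∉ [0.3, 0.7) ⇒ out
candidate 4: (m,n)=(3,5) → π∥ = 3+5·τ ≈ 11.09017, π⊥ = 3+5·τ' ≈ -0.09017 ∉ [0.3, 0.7) ⇒ out
candidate 5: (m,n)=(4,-8) → π∥ = 4-8·τ ≈ -8.94427, π⊥ = 4-8·τ' ≈ 8.94427 ∉ [0.3, 0.7) ⇒ out
candidate 6: (m,n)=(-4,-2) → π∥ = -4-2·τ ≈ -7.23607, π⊥ = -4-2·τ' ≈ -2.76393 ∉ [0.3, 0.7) ⇒ out
candidate 7: (m,n)=(5,8) → π∥ = 5+8·τ ≈ 17.94427, π⊥ = 5+8·τ' ≈ 0.05573 ∉ [0.3, 0.7) ⇒ out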